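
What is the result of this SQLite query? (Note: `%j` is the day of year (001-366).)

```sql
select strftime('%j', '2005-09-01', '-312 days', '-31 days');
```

267

First apply '-312 days', '-31 days': 2005-09-01 → 2004-09-23.
Day-of-year for 2004-09-23: days since 2004-01-01 inclusive = 267, zero-padded to 267.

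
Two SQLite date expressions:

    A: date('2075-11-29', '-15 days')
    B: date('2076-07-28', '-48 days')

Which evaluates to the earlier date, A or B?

A = 2075-11-14.
B = 2076-06-10.
A is earlier.

A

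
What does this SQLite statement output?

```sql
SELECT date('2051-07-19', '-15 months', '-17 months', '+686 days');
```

Adding -15 months to 2051-07-19 gives 2050-04-19.
Adding -17 months to 2050-04-19 gives 2048-11-19.
Applying '+686 days' to 2048-11-19: counting 686 days forward gives 2050-10-06.

2050-10-06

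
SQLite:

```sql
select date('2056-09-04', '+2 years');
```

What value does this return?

2058-09-04

Adding +2 years to 2056-09-04 gives 2058-09-04.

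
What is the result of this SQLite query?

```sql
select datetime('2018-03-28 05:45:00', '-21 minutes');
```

2018-03-28 05:24:00

-21 minutes from 2018-03-28 05:45:00 is 2018-03-28 05:24:00.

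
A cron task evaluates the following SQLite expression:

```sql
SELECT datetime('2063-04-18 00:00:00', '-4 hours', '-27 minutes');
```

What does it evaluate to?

-4 hours from 2063-04-18 00:00:00 is 2063-04-17 20:00:00 (crosses midnight).
-27 minutes from 2063-04-17 20:00:00 is 2063-04-17 19:33:00.

2063-04-17 19:33:00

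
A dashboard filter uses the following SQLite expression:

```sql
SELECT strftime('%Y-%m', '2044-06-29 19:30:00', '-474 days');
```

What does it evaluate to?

2043-03

First apply '-474 days': 2044-06-29 19:30:00 → 2043-03-13 19:30:00.
`%Y-%m` extracts the year-month: 2043-03.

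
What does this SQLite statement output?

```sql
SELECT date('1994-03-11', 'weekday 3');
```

`weekday 3` advances to the next Wednesday; 1994-03-11 is a Friday, so it moves forward to 1994-03-16.

1994-03-16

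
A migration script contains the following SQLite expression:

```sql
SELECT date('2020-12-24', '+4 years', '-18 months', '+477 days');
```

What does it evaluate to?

2024-10-13

Adding +4 years to 2020-12-24 gives 2024-12-24.
Adding -18 months to 2024-12-24 gives 2023-06-24.
Applying '+477 days' to 2023-06-24: counting 477 days forward gives 2024-10-13.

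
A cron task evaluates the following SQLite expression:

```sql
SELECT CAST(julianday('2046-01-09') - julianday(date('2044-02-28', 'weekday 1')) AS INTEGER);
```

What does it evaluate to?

`weekday 1` advances to the next Monday; 2044-02-28 is a Sunday, so it moves forward to 2044-02-29.
0 days remain in February 2044 after the 29th (29 − 29).
Full months from March 2044 through December 2045 contribute their day counts.
Then 9 days into January 2046.
Total: 0 + 31 + 30 + 31 + 30 + 31 + 31 + 30 + 31 + 30 + 31 + 31 + 28 + 31 + 30 + 31 + 30 + 31 + 31 + 30 + 31 + 30 + 31 + 9 = 680.

680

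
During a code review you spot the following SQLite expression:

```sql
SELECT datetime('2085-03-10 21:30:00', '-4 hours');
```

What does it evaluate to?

-4 hours from 2085-03-10 21:30:00 is 2085-03-10 17:30:00.

2085-03-10 17:30:00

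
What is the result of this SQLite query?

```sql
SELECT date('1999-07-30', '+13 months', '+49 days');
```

Adding +13 months to 1999-07-30 gives 2000-08-30.
Applying '+49 days' to 2000-08-30: counting 49 days forward gives 2000-10-18.

2000-10-18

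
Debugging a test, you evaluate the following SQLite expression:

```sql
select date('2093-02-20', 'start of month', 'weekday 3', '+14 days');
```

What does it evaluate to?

2093-02-18

`start of month` rewinds 2093-02-20 to 2093-02-01.
`weekday 3` advances to the next Wednesday; 2093-02-01 is a Sunday, so it moves forward to 2093-02-04.
Advancing 14 more days within February lands on 2093-02-18.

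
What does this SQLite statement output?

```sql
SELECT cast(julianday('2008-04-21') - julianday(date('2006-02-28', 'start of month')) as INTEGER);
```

`start of month` rewinds 2006-02-28 to 2006-02-01.
27 days remain in February 2006 after the 1st (28 − 1).
Full months from March 2006 through March 2008 contribute their day counts.
Then 21 days into April 2008.
Total: 27 + 31 + 30 + 31 + 30 + 31 + 31 + 30 + 31 + 30 + 31 + 31 + 28 + 31 + 30 + 31 + 30 + 31 + 31 + 30 + 31 + 30 + 31 + 31 + 29 + 31 + 21 = 810.

810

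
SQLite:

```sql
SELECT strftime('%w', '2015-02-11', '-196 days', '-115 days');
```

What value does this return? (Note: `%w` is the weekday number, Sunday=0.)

0

First apply '-196 days', '-115 days': 2015-02-11 → 2014-04-06.
2014-04-06 is a Sunday; with Sunday=0 that is 0.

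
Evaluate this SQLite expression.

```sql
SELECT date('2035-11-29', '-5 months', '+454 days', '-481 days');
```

2035-06-02

Adding -5 months to 2035-11-29 gives 2035-06-29.
Applying '+454 days' to 2035-06-29: counting 454 days forward gives 2036-09-25.
Applying '-481 days' to 2036-09-25: counting 481 days back gives 2035-06-02.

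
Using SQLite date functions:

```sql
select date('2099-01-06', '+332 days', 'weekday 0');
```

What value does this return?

2099-12-06

Applying '+332 days' to 2099-01-06: counting 332 days forward gives 2099-12-04.
`weekday 0` advances to the next Sunday; 2099-12-04 is a Friday, so it moves forward to 2099-12-06.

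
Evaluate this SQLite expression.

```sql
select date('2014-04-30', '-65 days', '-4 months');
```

2013-10-24

Applying '-65 days' to 2014-04-30: counting 65 days back gives 2014-02-24.
Adding -4 months to 2014-02-24 gives 2013-10-24.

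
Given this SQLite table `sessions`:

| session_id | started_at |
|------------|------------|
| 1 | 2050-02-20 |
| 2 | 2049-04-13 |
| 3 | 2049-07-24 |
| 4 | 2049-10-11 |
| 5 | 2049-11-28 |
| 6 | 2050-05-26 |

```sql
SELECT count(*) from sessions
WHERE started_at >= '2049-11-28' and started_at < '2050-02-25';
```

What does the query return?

2

Rows in [2049-11-28, 2050-02-25): 2050-02-20, 2049-11-28 → 2 rows.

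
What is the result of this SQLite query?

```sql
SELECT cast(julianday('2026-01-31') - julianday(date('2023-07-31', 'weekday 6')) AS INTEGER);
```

`weekday 6` advances to the next Saturday; 2023-07-31 is a Monday, so it moves forward to 2023-08-05.
26 days remain in August 2023 after the 5th (31 − 5).
Full months from September 2023 through December 2025 contribute their day counts.
Then 31 days into January 2026.
Total: 26 + 30 + 31 + 30 + 31 + 31 + 29 + 31 + 30 + 31 + 30 + 31 + 31 + 30 + 31 + 30 + 31 + 31 + 28 + 31 + 30 + 31 + 30 + 31 + 31 + 30 + 31 + 30 + 31 + 31 = 910.

910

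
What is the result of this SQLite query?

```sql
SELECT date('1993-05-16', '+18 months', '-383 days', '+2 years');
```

1995-10-29

Adding +18 months to 1993-05-16 gives 1994-11-16.
Applying '-383 days' to 1994-11-16: counting 383 days back gives 1993-10-29.
Adding +2 years to 1993-10-29 gives 1995-10-29.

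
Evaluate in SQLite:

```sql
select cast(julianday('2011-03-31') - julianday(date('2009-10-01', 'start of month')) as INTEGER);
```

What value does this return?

`start of month` rewinds 2009-10-01 to 2009-10-01.
30 days remain in October 2009 after the 1st (31 − 1).
Full months from November 2009 through February 2011 contribute their day counts.
Then 31 days into March 2011.
Total: 30 + 30 + 31 + 31 + 28 + 31 + 30 + 31 + 30 + 31 + 31 + 30 + 31 + 30 + 31 + 31 + 28 + 31 = 546.

546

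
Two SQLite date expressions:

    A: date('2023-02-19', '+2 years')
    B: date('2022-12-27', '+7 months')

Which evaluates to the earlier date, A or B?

B

A = 2025-02-19.
B = 2023-07-27.
B is earlier.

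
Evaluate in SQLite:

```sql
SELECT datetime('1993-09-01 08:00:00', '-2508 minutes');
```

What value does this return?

1993-08-30 14:12:00

2508 minutes = 41h 48m; -2508 minutes from 1993-09-01 08:00:00 is 1993-08-30 14:12:00 (crosses midnight).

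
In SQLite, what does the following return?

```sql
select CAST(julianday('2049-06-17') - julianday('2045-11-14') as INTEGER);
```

16 days remain in November 2045 after the 14th (30 − 14).
Full months from December 2045 through May 2049 contribute their day counts.
Then 17 days into June 2049.
Total: 16 + 31 + 31 + 28 + 31 + 30 + 31 + 30 + 31 + 31 + 30 + 31 + 30 + 31 + 31 + 28 + 31 + 30 + 31 + 30 + 31 + 31 + 30 + 31 + 30 + 31 + 31 + 29 + 31 + 30 + 31 + 30 + 31 + 31 + 30 + 31 + 30 + 31 + 31 + 28 + 31 + 30 + 31 + 17 = 1311.

1311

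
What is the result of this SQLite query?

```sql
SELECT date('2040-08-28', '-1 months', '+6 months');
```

Adding -1 month to 2040-08-28 gives 2040-07-28.
Adding +6 months to 2040-07-28 gives 2041-01-28.

2041-01-28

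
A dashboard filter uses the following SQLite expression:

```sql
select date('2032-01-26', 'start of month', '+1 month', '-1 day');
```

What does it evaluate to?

2032-01-31

`start of month` rewinds 2032-01-26 to 2032-01-01.
Adding +1 month to 2032-01-01 gives 2032-02-01.
Going back 1 day from 2032-02-01 reaches 2032-01-31 (last day of January, 31 days).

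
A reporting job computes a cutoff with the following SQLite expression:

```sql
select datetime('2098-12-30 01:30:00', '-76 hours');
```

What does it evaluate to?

-76 hours from 2098-12-30 01:30:00 is 2098-12-26 21:30:00 (crosses midnight).

2098-12-26 21:30:00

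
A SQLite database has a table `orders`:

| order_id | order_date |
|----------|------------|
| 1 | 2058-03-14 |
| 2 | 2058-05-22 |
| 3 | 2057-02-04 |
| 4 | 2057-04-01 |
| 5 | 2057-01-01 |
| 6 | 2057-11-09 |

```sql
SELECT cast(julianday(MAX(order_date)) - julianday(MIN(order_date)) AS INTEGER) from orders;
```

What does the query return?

MIN = 2057-01-01, MAX = 2058-05-22.
30 days remain in January 2057 after the 1st (31 − 1).
Full months from February 2057 through April 2058 contribute their day counts.
Then 22 days into May 2058.
Total: 30 + 28 + 31 + 30 + 31 + 30 + 31 + 31 + 30 + 31 + 30 + 31 + 31 + 28 + 31 + 30 + 22 = 506.

506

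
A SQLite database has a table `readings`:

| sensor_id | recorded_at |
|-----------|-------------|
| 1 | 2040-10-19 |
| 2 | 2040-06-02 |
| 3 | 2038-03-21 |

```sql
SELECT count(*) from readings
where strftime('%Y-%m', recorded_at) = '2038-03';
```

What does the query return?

1

Rows with year-month 2038-03: 2038-03-21 → 1.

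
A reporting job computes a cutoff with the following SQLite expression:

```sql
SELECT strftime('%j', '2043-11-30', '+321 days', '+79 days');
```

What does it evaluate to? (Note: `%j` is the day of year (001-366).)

003

First apply '+321 days', '+79 days': 2043-11-30 → 2045-01-03.
Day-of-year for 2045-01-03: days since 2045-01-01 inclusive = 3, zero-padded to 003.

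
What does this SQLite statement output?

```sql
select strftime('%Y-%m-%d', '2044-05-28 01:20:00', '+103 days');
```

2044-09-08

First apply '+103 days': 2044-05-28 01:20:00 → 2044-09-08 01:20:00.
`%Y-%m-%d` extracts the ISO date: 2044-09-08.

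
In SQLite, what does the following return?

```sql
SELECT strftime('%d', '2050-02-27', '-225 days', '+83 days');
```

First apply '-225 days', '+83 days': 2050-02-27 → 2049-10-08.
`%d` extracts the 2-digit day of month: 08.

08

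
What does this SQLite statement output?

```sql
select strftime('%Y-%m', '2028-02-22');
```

2028-02

`%Y-%m` extracts the year-month: 2028-02.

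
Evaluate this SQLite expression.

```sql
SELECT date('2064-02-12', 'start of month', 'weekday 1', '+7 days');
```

`start of month` rewinds 2064-02-12 to 2064-02-01.
`weekday 1` advances to the next Monday; 2064-02-01 is a Friday, so it moves forward to 2064-02-04.
Advancing 7 more days within February lands on 2064-02-11.

2064-02-11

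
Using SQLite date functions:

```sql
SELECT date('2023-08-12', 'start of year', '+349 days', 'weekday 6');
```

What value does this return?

`start of year` rewinds 2023-08-12 to 2023-01-01.
Applying '+349 days' to 2023-01-01: counting 349 days forward gives 2023-12-16.
`weekday 6` advances to the next Saturday; 2023-12-16 is already a Saturday, so it stays at 2023-12-16.

2023-12-16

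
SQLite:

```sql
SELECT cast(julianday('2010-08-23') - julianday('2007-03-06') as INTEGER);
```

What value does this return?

1266

25 days remain in March 2007 after the 6th (31 − 6).
Full months from April 2007 through July 2010 contribute their day counts.
Then 23 days into August 2010.
Total: 25 + 30 + 31 + 30 + 31 + 31 + 30 + 31 + 30 + 31 + 31 + 29 + 31 + 30 + 31 + 30 + 31 + 31 + 30 + 31 + 30 + 31 + 31 + 28 + 31 + 30 + 31 + 30 + 31 + 31 + 30 + 31 + 30 + 31 + 31 + 28 + 31 + 30 + 31 + 30 + 31 + 23 = 1266.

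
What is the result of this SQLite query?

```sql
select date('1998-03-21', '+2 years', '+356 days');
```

2001-03-12

Adding +2 years to 1998-03-21 gives 2000-03-21.
Applying '+356 days' to 2000-03-21: counting 356 days forward gives 2001-03-12.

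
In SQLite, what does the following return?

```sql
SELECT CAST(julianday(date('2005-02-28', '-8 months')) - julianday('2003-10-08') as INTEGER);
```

Adding -8 months to 2005-02-28 gives 2004-06-28.
23 days remain in October 2003 after the 8th (31 − 8).
Full months from November 2003 through May 2004 contribute their day counts.
Then 28 days into June 2004.
Total: 23 + 30 + 31 + 31 + 29 + 31 + 30 + 31 + 28 = 264.

264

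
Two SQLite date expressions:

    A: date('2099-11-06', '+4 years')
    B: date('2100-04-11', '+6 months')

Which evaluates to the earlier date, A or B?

A = 2103-11-06.
B = 2100-10-11.
B is earlier.

B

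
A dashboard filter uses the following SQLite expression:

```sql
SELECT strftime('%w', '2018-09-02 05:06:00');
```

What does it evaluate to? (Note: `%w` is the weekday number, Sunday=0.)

2018-09-02 is a Sunday; with Sunday=0 that is 0.

0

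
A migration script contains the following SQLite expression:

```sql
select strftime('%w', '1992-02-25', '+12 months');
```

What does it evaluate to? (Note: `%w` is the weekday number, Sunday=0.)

4

First apply '+12 months': 1992-02-25 → 1993-02-25.
1993-02-25 is a Thursday; with Sunday=0 that is 4.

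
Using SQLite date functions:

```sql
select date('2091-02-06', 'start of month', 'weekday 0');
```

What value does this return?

2091-02-04

`start of month` rewinds 2091-02-06 to 2091-02-01.
`weekday 0` advances to the next Sunday; 2091-02-01 is a Thursday, so it moves forward to 2091-02-04.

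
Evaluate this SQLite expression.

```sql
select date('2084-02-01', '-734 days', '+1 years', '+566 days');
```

2084-08-16

Applying '-734 days' to 2084-02-01: counting 734 days back gives 2082-01-28.
Adding +1 year to 2082-01-28 gives 2083-01-28.
Applying '+566 days' to 2083-01-28: counting 566 days forward gives 2084-08-16.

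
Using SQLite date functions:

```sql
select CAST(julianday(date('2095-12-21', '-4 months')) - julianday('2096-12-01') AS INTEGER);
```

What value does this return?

Adding -4 months to 2095-12-21 gives 2095-08-21.
10 days remain in August 2095 after the 21st (31 − 21).
Full months from September 2095 through November 2096 contribute their day counts.
Then 1 day into December 2096.
Total: 10 + 30 + 31 + 30 + 31 + 31 + 29 + 31 + 30 + 31 + 30 + 31 + 31 + 30 + 31 + 30 + 1 = 468.
The subtraction is earlier − later, so the result is −468 → -468.

-468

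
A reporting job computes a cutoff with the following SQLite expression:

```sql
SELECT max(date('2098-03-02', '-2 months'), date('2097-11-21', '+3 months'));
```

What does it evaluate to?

2098-02-21

date('2098-03-02', '-2 months') → 2098-01-02.
date('2097-11-21', '+3 months') → 2098-02-21.
Later of the two is 2098-02-21.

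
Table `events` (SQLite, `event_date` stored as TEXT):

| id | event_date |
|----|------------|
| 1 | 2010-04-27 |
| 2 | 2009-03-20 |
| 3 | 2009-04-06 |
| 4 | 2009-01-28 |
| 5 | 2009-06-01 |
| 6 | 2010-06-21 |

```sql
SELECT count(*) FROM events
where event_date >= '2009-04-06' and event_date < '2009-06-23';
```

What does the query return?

Rows in [2009-04-06, 2009-06-23): 2009-04-06, 2009-06-01 → 2 rows.

2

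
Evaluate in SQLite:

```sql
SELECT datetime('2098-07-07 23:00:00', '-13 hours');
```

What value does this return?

2098-07-07 10:00:00

-13 hours from 2098-07-07 23:00:00 is 2098-07-07 10:00:00.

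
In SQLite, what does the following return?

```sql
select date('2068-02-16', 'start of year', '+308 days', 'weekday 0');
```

`start of year` rewinds 2068-02-16 to 2068-01-01.
Applying '+308 days' to 2068-01-01: counting 308 days forward gives 2068-11-04.
`weekday 0` advances to the next Sunday; 2068-11-04 is already a Sunday, so it stays at 2068-11-04.

2068-11-04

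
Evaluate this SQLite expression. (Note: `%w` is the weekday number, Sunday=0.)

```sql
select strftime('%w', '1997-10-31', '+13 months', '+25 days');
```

6

First apply '+13 months', '+25 days': 1997-10-31 → 1998-12-26.
1998-12-26 is a Saturday; with Sunday=0 that is 6.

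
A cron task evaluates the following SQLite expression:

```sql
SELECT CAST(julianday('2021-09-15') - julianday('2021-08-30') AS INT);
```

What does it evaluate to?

1 day remains in August 2021 after the 30th (31 − 30).
Then 15 days into September 2021.
Total: 1 + 15 = 16.

16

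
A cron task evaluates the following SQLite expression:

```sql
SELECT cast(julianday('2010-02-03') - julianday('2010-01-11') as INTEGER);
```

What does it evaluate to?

20 days remain in January 2010 after the 11th (31 − 11).
Then 3 days into February 2010.
Total: 20 + 3 = 23.

23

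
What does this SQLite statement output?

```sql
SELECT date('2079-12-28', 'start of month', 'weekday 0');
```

2079-12-03

`start of month` rewinds 2079-12-28 to 2079-12-01.
`weekday 0` advances to the next Sunday; 2079-12-01 is a Friday, so it moves forward to 2079-12-03.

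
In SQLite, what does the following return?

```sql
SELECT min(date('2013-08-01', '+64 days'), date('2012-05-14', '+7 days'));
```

date('2013-08-01', '+64 days') → 2013-10-04.
date('2012-05-14', '+7 days') → 2012-05-21.
Earlier of the two is 2012-05-21.

2012-05-21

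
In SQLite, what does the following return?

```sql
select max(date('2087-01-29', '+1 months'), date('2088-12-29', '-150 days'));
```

date('2087-01-29', '+1 months') → 2087-03-01.
date('2088-12-29', '-150 days') → 2088-08-01.
Later of the two is 2088-08-01.

2088-08-01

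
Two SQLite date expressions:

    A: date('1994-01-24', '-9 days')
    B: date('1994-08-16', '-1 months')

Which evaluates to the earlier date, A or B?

A = 1994-01-15.
B = 1994-07-16.
A is earlier.

A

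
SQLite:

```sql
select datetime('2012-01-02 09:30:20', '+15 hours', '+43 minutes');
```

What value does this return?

+15 hours from 2012-01-02 09:30:20 is 2012-01-03 00:30:20 (crosses midnight).
+43 minutes from 2012-01-03 00:30:20 is 2012-01-03 01:13:20.

2012-01-03 01:13:20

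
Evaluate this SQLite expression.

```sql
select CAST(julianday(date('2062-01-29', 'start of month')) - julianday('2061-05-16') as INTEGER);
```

230

`start of month` rewinds 2062-01-29 to 2062-01-01.
15 days remain in May 2061 after the 16th (31 − 16).
Full months from June 2061 through December 2061 contribute their day counts.
Then 1 day into January 2062.
Total: 15 + 30 + 31 + 31 + 30 + 31 + 30 + 31 + 1 = 230.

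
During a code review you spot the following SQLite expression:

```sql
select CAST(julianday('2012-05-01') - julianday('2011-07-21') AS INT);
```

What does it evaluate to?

285

10 days remain in July 2011 after the 21st (31 − 21).
Full months from August 2011 through April 2012 contribute their day counts.
Then 1 day into May 2012.
Total: 10 + 31 + 30 + 31 + 30 + 31 + 31 + 29 + 31 + 30 + 1 = 285.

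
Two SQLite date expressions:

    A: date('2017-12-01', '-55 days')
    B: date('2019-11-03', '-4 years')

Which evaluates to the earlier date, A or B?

A = 2017-10-07.
B = 2015-11-03.
B is earlier.

B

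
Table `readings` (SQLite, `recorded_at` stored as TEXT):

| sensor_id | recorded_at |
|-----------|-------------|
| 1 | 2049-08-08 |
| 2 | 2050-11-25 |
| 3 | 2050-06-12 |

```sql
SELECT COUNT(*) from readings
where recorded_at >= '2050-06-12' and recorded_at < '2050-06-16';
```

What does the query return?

1

Rows in [2050-06-12, 2050-06-16): 2050-06-12 → 1 row.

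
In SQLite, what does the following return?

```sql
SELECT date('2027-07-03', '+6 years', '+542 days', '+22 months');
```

Adding +6 years to 2027-07-03 gives 2033-07-03.
Applying '+542 days' to 2033-07-03: counting 542 days forward gives 2034-12-27.
Adding +22 months to 2034-12-27 gives 2036-10-27.

2036-10-27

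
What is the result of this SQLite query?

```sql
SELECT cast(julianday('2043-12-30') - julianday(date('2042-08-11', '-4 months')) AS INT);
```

628

Adding -4 months to 2042-08-11 gives 2042-04-11.
19 days remain in April 2042 after the 11th (30 − 11).
Full months from May 2042 through November 2043 contribute their day counts.
Then 30 days into December 2043.
Total: 19 + 31 + 30 + 31 + 31 + 30 + 31 + 30 + 31 + 31 + 28 + 31 + 30 + 31 + 30 + 31 + 31 + 30 + 31 + 30 + 30 = 628.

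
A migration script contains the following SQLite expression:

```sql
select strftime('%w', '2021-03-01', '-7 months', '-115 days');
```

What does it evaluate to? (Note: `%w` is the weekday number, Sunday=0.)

3

First apply '-7 months', '-115 days': 2021-03-01 → 2020-04-08.
2020-04-08 is a Wednesday; with Sunday=0 that is 3.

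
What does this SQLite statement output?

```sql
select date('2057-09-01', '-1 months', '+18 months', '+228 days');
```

Adding -1 month to 2057-09-01 gives 2057-08-01.
Adding +18 months to 2057-08-01 gives 2059-02-01.
Applying '+228 days' to 2059-02-01: counting 228 days forward gives 2059-09-17.

2059-09-17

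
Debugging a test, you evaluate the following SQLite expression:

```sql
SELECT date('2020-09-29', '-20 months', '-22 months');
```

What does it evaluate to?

Adding -20 months to 2020-09-29 gives 2019-01-29.
Adding -22 months to 2019-01-29 gives 2017-03-29.

2017-03-29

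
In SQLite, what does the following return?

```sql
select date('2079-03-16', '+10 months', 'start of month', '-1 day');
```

Adding +10 months to 2079-03-16 gives 2080-01-16.
`start of month` rewinds 2080-01-16 to 2080-01-01.
Going back 1 day from 2080-01-01 reaches 2079-12-31 (last day of December, 31 days).

2079-12-31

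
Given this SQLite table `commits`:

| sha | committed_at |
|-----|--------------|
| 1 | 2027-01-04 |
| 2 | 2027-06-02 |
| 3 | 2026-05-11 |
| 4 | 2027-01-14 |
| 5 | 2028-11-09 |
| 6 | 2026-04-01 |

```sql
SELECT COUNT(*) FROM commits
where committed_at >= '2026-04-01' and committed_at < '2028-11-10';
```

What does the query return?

Rows in [2026-04-01, 2028-11-10): 2027-01-04, 2027-06-02, 2026-05-11, 2027-01-14, 2028-11-09, 2026-04-01 → 6 rows.

6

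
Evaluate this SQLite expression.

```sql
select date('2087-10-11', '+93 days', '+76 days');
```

2088-03-28

Applying '+93 days' to 2087-10-11: counting 93 days forward gives 2088-01-12.
Applying '+76 days' to 2088-01-12: counting 76 days forward gives 2088-03-28.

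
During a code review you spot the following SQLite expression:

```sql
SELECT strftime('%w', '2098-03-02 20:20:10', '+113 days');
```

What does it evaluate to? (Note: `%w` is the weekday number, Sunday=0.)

First apply '+113 days': 2098-03-02 20:20:10 → 2098-06-23 20:20:10.
2098-06-23 is a Monday; with Sunday=0 that is 1.

1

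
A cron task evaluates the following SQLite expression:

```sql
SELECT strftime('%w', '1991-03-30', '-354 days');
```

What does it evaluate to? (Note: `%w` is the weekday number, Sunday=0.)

First apply '-354 days': 1991-03-30 → 1990-04-10.
1990-04-10 is a Tuesday; with Sunday=0 that is 2.

2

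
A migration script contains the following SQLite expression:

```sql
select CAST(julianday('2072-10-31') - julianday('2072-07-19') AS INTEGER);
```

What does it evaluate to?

104

12 days remain in July 2072 after the 19th (31 − 19).
August 2072: 31 days.
September 2072: 30 days.
Then 31 days into October 2072.
Total: 12 + 31 + 30 + 31 = 104.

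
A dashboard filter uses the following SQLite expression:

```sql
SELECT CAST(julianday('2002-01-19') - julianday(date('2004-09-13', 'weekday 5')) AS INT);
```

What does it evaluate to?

`weekday 5` advances to the next Friday; 2004-09-13 is a Monday, so it moves forward to 2004-09-17.
12 days remain in January 2002 after the 19th (31 − 19).
Full months from February 2002 through August 2004 contribute their day counts.
Then 17 days into September 2004.
Total: 12 + 28 + 31 + 30 + 31 + 30 + 31 + 31 + 30 + 31 + 30 + 31 + 31 + 28 + 31 + 30 + 31 + 30 + 31 + 31 + 30 + 31 + 30 + 31 + 31 + 29 + 31 + 30 + 31 + 30 + 31 + 31 + 17 = 972.
The subtraction is earlier − later, so the result is −972 → -972.

-972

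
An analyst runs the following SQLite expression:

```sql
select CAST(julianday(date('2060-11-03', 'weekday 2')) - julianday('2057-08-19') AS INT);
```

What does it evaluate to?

1178

`weekday 2` advances to the next Tuesday; 2060-11-03 is a Wednesday, so it moves forward to 2060-11-09.
12 days remain in August 2057 after the 19th (31 − 19).
Full months from September 2057 through October 2060 contribute their day counts.
Then 9 days into November 2060.
Total: 12 + 30 + 31 + 30 + 31 + 31 + 28 + 31 + 30 + 31 + 30 + 31 + 31 + 30 + 31 + 30 + 31 + 31 + 28 + 31 + 30 + 31 + 30 + 31 + 31 + 30 + 31 + 30 + 31 + 31 + 29 + 31 + 30 + 31 + 30 + 31 + 31 + 30 + 31 + 9 = 1178.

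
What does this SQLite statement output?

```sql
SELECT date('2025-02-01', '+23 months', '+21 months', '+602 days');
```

2030-05-26

Adding +23 months to 2025-02-01 gives 2027-01-01.
Adding +21 months to 2027-01-01 gives 2028-10-01.
Applying '+602 days' to 2028-10-01: counting 602 days forward gives 2030-05-26.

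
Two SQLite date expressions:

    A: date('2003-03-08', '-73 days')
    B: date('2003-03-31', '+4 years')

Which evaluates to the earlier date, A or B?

A = 2002-12-25.
B = 2007-03-31.
A is earlier.

A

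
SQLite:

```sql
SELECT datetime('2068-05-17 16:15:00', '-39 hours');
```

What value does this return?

-39 hours from 2068-05-17 16:15:00 is 2068-05-16 01:15:00 (crosses midnight).

2068-05-16 01:15:00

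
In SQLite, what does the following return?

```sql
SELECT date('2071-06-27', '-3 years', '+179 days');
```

2068-12-23

Adding -3 years to 2071-06-27 gives 2068-06-27.
Applying '+179 days' to 2068-06-27: counting 179 days forward gives 2068-12-23.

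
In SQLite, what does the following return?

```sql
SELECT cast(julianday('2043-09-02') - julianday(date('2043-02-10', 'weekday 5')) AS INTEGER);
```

201

`weekday 5` advances to the next Friday; 2043-02-10 is a Tuesday, so it moves forward to 2043-02-13.
15 days remain in February 2043 after the 13th (28 − 13).
Full months from March 2043 through August 2043 contribute their day counts.
Then 2 days into September 2043.
Total: 15 + 31 + 30 + 31 + 30 + 31 + 31 + 2 = 201.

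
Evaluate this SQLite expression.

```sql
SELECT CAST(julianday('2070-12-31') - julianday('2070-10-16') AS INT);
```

76

15 days remain in October 2070 after the 16th (31 − 16).
November 2070: 30 days.
Then 31 days into December 2070.
Total: 15 + 30 + 31 = 76.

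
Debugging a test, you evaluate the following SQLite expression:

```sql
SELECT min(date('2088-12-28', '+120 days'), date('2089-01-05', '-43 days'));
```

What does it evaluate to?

2088-11-23

date('2088-12-28', '+120 days') → 2089-04-27.
date('2089-01-05', '-43 days') → 2088-11-23.
Earlier of the two is 2088-11-23.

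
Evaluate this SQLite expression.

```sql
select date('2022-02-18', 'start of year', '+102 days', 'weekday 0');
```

`start of year` rewinds 2022-02-18 to 2022-01-01.
Applying '+102 days' to 2022-01-01: counting 102 days forward gives 2022-04-13.
`weekday 0` advances to the next Sunday; 2022-04-13 is a Wednesday, so it moves forward to 2022-04-17.

2022-04-17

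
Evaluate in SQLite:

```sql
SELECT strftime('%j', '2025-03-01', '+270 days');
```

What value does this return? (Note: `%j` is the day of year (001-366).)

First apply '+270 days': 2025-03-01 → 2025-11-26.
Day-of-year for 2025-11-26: days since 2025-01-01 inclusive = 330, zero-padded to 330.

330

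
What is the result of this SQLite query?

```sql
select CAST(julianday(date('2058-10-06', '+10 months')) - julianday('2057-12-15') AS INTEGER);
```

Adding +10 months to 2058-10-06 gives 2059-08-06.
16 days remain in December 2057 after the 15th (31 − 15).
Full months from January 2058 through July 2059 contribute their day counts.
Then 6 days into August 2059.
Total: 16 + 31 + 28 + 31 + 30 + 31 + 30 + 31 + 31 + 30 + 31 + 30 + 31 + 31 + 28 + 31 + 30 + 31 + 30 + 31 + 6 = 599.

599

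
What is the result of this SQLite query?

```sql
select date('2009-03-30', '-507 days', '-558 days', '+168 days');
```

2006-10-15

Applying '-507 days' to 2009-03-30: counting 507 days back gives 2007-11-09.
Applying '-558 days' to 2007-11-09: counting 558 days back gives 2006-04-30.
Applying '+168 days' to 2006-04-30: counting 168 days forward gives 2006-10-15.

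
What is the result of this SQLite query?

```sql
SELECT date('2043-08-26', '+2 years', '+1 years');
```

Adding +2 years to 2043-08-26 gives 2045-08-26.
Adding +1 year to 2045-08-26 gives 2046-08-26.

2046-08-26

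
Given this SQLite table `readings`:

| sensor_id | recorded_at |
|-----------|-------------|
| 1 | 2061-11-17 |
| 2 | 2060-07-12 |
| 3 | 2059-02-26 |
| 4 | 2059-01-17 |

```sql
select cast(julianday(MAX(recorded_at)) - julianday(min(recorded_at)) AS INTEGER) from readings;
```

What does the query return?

1035

MIN = 2059-01-17, MAX = 2061-11-17.
14 days remain in January 2059 after the 17th (31 − 17).
Full months from February 2059 through October 2061 contribute their day counts.
Then 17 days into November 2061.
Total: 14 + 28 + 31 + 30 + 31 + 30 + 31 + 31 + 30 + 31 + 30 + 31 + 31 + 29 + 31 + 30 + 31 + 30 + 31 + 31 + 30 + 31 + 30 + 31 + 31 + 28 + 31 + 30 + 31 + 30 + 31 + 31 + 30 + 31 + 17 = 1035.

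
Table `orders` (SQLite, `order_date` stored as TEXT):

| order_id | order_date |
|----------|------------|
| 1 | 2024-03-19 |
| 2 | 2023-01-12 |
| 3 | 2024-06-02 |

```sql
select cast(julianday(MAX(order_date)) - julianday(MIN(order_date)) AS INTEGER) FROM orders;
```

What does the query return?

507

MIN = 2023-01-12, MAX = 2024-06-02.
19 days remain in January 2023 after the 12th (31 − 12).
Full months from February 2023 through May 2024 contribute their day counts.
Then 2 days into June 2024.
Total: 19 + 28 + 31 + 30 + 31 + 30 + 31 + 31 + 30 + 31 + 30 + 31 + 31 + 29 + 31 + 30 + 31 + 2 = 507.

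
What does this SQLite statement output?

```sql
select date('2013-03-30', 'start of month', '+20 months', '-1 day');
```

2014-10-31

`start of month` rewinds 2013-03-30 to 2013-03-01.
Adding +20 months to 2013-03-01 gives 2014-11-01.
Going back 1 day from 2014-11-01 reaches 2014-10-31 (last day of October, 31 days).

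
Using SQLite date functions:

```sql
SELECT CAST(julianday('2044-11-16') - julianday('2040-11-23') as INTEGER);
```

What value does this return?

7 days remain in November 2040 after the 23rd (30 − 23).
Full months from December 2040 through October 2044 contribute their day counts.
Then 16 days into November 2044.
Total: 7 + 31 + 31 + 28 + 31 + 30 + 31 + 30 + 31 + 31 + 30 + 31 + 30 + 31 + 31 + 28 + 31 + 30 + 31 + 30 + 31 + 31 + 30 + 31 + 30 + 31 + 31 + 28 + 31 + 30 + 31 + 30 + 31 + 31 + 30 + 31 + 30 + 31 + 31 + 29 + 31 + 30 + 31 + 30 + 31 + 31 + 30 + 31 + 16 = 1454.

1454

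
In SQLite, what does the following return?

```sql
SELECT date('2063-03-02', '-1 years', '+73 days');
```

2062-05-14

Adding -1 year to 2063-03-02 gives 2062-03-02.
Applying '+73 days' to 2062-03-02: counting 73 days forward gives 2062-05-14.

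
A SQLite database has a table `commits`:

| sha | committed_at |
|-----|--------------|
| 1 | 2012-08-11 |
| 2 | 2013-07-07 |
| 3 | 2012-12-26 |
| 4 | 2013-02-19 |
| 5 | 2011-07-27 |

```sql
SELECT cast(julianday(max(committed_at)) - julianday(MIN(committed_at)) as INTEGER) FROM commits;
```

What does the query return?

711

MIN = 2011-07-27, MAX = 2013-07-07.
4 days remain in July 2011 after the 27th (31 − 27).
Full months from August 2011 through June 2013 contribute their day counts.
Then 7 days into July 2013.
Total: 4 + 31 + 30 + 31 + 30 + 31 + 31 + 29 + 31 + 30 + 31 + 30 + 31 + 31 + 30 + 31 + 30 + 31 + 31 + 28 + 31 + 30 + 31 + 30 + 7 = 711.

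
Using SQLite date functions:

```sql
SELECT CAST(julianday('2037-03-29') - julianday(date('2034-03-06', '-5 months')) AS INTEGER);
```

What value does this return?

1270

Adding -5 months to 2034-03-06 gives 2033-10-06.
25 days remain in October 2033 after the 6th (31 − 6).
Full months from November 2033 through February 2037 contribute their day counts.
Then 29 days into March 2037.
Total: 25 + 30 + 31 + 31 + 28 + 31 + 30 + 31 + 30 + 31 + 31 + 30 + 31 + 30 + 31 + 31 + 28 + 31 + 30 + 31 + 30 + 31 + 31 + 30 + 31 + 30 + 31 + 31 + 29 + 31 + 30 + 31 + 30 + 31 + 31 + 30 + 31 + 30 + 31 + 31 + 28 + 29 = 1270.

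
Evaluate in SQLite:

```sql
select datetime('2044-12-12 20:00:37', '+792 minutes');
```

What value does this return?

2044-12-13 09:12:37

792 minutes = 13h 12m; +792 minutes from 2044-12-12 20:00:37 is 2044-12-13 09:12:37 (crosses midnight).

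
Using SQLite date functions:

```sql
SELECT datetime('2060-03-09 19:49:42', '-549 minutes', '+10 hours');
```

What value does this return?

2060-03-09 20:40:42

549 minutes = 9h 9m; -549 minutes from 2060-03-09 19:49:42 is 2060-03-09 10:40:42.
+10 hours from 2060-03-09 10:40:42 is 2060-03-09 20:40:42.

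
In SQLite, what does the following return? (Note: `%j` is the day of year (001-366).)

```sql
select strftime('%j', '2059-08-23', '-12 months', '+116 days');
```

First apply '-12 months', '+116 days': 2059-08-23 → 2058-12-17.
Day-of-year for 2058-12-17: days since 2058-01-01 inclusive = 351, zero-padded to 351.

351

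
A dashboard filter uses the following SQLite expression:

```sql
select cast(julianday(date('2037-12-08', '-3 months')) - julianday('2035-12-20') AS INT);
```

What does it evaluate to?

Adding -3 months to 2037-12-08 gives 2037-09-08.
11 days remain in December 2035 after the 20th (31 − 20).
Full months from January 2036 through August 2037 contribute their day counts.
Then 8 days into September 2037.
Total: 11 + 31 + 29 + 31 + 30 + 31 + 30 + 31 + 31 + 30 + 31 + 30 + 31 + 31 + 28 + 31 + 30 + 31 + 30 + 31 + 31 + 8 = 628.

628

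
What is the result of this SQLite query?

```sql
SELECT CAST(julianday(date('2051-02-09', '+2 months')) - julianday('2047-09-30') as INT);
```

Adding +2 months to 2051-02-09 gives 2051-04-09.
0 days remain in September 2047 after the 30th (30 − 30).
Full months from October 2047 through March 2051 contribute their day counts.
Then 9 days into April 2051.
Total: 0 + 31 + 30 + 31 + 31 + 29 + 31 + 30 + 31 + 30 + 31 + 31 + 30 + 31 + 30 + 31 + 31 + 28 + 31 + 30 + 31 + 30 + 31 + 31 + 30 + 31 + 30 + 31 + 31 + 28 + 31 + 30 + 31 + 30 + 31 + 31 + 30 + 31 + 30 + 31 + 31 + 28 + 31 + 9 = 1287.

1287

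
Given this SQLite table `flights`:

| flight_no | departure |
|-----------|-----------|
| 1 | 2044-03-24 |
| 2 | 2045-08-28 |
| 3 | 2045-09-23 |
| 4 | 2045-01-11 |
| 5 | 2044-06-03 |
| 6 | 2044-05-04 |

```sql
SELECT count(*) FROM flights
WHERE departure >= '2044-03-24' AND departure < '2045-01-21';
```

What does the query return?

4

Rows in [2044-03-24, 2045-01-21): 2044-03-24, 2045-01-11, 2044-06-03, 2044-05-04 → 4 rows.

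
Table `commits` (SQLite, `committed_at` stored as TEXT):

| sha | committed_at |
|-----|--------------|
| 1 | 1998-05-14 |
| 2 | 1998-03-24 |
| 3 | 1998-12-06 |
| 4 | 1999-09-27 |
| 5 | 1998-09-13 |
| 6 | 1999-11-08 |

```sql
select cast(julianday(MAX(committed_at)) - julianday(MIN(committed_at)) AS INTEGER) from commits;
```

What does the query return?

MIN = 1998-03-24, MAX = 1999-11-08.
7 days remain in March 1998 after the 24th (31 − 24).
Full months from April 1998 through October 1999 contribute their day counts.
Then 8 days into November 1999.
Total: 7 + 30 + 31 + 30 + 31 + 31 + 30 + 31 + 30 + 31 + 31 + 28 + 31 + 30 + 31 + 30 + 31 + 31 + 30 + 31 + 8 = 594.

594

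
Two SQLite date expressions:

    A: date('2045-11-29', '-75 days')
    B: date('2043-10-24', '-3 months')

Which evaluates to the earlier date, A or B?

A = 2045-09-15.
B = 2043-07-24.
B is earlier.

B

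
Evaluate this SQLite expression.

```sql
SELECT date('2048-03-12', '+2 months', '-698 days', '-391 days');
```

Adding +2 months to 2048-03-12 gives 2048-05-12.
Applying '-698 days' to 2048-05-12: counting 698 days back gives 2046-06-14.
Applying '-391 days' to 2046-06-14: counting 391 days back gives 2045-05-19.

2045-05-19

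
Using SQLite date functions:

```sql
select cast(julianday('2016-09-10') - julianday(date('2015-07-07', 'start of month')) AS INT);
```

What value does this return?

437

`start of month` rewinds 2015-07-07 to 2015-07-01.
30 days remain in July 2015 after the 1st (31 − 1).
Full months from August 2015 through August 2016 contribute their day counts.
Then 10 days into September 2016.
Total: 30 + 31 + 30 + 31 + 30 + 31 + 31 + 29 + 31 + 30 + 31 + 30 + 31 + 31 + 10 = 437.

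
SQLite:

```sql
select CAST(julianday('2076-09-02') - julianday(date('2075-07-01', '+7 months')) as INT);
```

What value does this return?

214

Adding +7 months to 2075-07-01 gives 2076-02-01.
28 days remain in February 2076 after the 1st (29 − 1).
Full months from March 2076 through August 2076 contribute their day counts.
Then 2 days into September 2076.
Total: 28 + 31 + 30 + 31 + 30 + 31 + 31 + 2 = 214.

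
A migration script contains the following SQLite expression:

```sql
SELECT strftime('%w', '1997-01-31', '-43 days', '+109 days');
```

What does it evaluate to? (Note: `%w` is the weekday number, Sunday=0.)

1

First apply '-43 days', '+109 days': 1997-01-31 → 1997-04-07.
1997-04-07 is a Monday; with Sunday=0 that is 1.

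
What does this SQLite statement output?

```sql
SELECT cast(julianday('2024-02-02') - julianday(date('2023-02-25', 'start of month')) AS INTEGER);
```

`start of month` rewinds 2023-02-25 to 2023-02-01.
27 days remain in February 2023 after the 1st (28 − 1).
Full months from March 2023 through January 2024 contribute their day counts.
Then 2 days into February 2024.
Total: 27 + 31 + 30 + 31 + 30 + 31 + 31 + 30 + 31 + 30 + 31 + 31 + 2 = 366.

366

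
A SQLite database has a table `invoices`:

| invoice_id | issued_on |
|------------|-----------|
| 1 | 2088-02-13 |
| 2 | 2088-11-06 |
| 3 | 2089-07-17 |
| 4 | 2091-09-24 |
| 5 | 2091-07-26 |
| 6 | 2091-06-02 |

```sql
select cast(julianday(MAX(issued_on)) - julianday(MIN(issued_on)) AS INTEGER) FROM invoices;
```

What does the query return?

MIN = 2088-02-13, MAX = 2091-09-24.
16 days remain in February 2088 after the 13th (29 − 13).
Full months from March 2088 through August 2091 contribute their day counts.
Then 24 days into September 2091.
Total: 16 + 31 + 30 + 31 + 30 + 31 + 31 + 30 + 31 + 30 + 31 + 31 + 28 + 31 + 30 + 31 + 30 + 31 + 31 + 30 + 31 + 30 + 31 + 31 + 28 + 31 + 30 + 31 + 30 + 31 + 31 + 30 + 31 + 30 + 31 + 31 + 28 + 31 + 30 + 31 + 30 + 31 + 31 + 24 = 1319.

1319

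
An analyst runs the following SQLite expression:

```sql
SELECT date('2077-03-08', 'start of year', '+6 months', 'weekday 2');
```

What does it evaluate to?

2077-07-06

`start of year` rewinds 2077-03-08 to 2077-01-01.
Adding +6 months to 2077-01-01 gives 2077-07-01.
`weekday 2` advances to the next Tuesday; 2077-07-01 is a Thursday, so it moves forward to 2077-07-06.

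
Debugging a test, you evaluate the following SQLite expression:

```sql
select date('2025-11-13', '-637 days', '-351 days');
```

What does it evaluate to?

Applying '-637 days' to 2025-11-13: counting 637 days back gives 2024-02-15.
Applying '-351 days' to 2024-02-15: counting 351 days back gives 2023-03-01.

2023-03-01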